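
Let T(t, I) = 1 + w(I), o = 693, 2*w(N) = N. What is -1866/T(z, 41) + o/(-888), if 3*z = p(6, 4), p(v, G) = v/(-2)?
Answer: -1114605/12728 ≈ -87.571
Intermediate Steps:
p(v, G) = -v/2 (p(v, G) = v*(-1/2) = -v/2)
w(N) = N/2
z = -1 (z = (-1/2*6)/3 = (1/3)*(-3) = -1)
T(t, I) = 1 + I/2
-1866/T(z, 41) + o/(-888) = -1866/(1 + (1/2)*41) + 693/(-888) = -1866/(1 + 41/2) + 693*(-1/888) = -1866/43/2 - 231/296 = -1866*2/43 - 231/296 = -3732/43 - 231/296 = -1114605/12728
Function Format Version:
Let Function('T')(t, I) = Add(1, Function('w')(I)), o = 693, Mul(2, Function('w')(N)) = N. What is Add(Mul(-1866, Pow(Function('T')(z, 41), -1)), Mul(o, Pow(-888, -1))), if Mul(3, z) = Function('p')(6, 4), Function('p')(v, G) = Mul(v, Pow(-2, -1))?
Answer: Rational(-1114605, 12728) ≈ -87.571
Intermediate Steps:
Function('p')(v, G) = Mul(Rational(-1, 2), v) (Function('p')(v, G) = Mul(v, Rational(-1, 2)) = Mul(Rational(-1, 2), v))
Function('w')(N) = Mul(Rational(1, 2), N)
z = -1 (z = Mul(Rational(1, 3), Mul(Rational(-1, 2), 6)) = Mul(Rational(1, 3), -3) = -1)
Function('T')(t, I) = Add(1, Mul(Rational(1, 2), I))
Add(Mul(-1866, Pow(Function('T')(z, 41), -1)), Mul(o, Pow(-888, -1))) = Add(Mul(-1866, Pow(Add(1, Mul(Rational(1, 2), 41)), -1)), Mul(693, Pow(-888, -1))) = Add(Mul(-1866, Pow(Add(1, Rational(41, 2)), -1)), Mul(693, Rational(-1, 888))) = Add(Mul(-1866, Pow(Rational(43, 2), -1)), Rational(-231, 296)) = Add(Mul(-1866, Rational(2, 43)), Rational(-231, 296)) = Add(Rational(-3732, 43), Rational(-231, 296)) = Rational(-1114605, 12728)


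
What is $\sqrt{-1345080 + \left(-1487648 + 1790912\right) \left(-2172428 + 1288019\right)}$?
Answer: $2 i \sqrt{67052689014} \approx 5.1789 \cdot 10^{5} i$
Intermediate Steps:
$\sqrt{-1345080 + \left(-1487648 + 1790912\right) \left(-2172428 + 1288019\right)} = \sqrt{-1345080 + 303264 \left(-884409\right)} = \sqrt{-1345080 - 268209410976} = \sqrt{-268210756056} = 2 i \sqrt{67052689014}$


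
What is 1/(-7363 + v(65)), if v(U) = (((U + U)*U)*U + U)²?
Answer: 1/301746961862 ≈ 3.3140e-12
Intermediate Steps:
v(U) = (U + 2*U³)² (v(U) = (((2*U)*U)*U + U)² = ((2*U²)*U + U)² = (2*U³ + U)² = (U + 2*U³)²)
1/(-7363 + v(65)) = 1/(-7363 + 65²*(1 + 2*65²)²) = 1/(-7363 + 4225*(1 + 2*4225)²) = 1/(-7363 + 4225*(1 + 8450)²) = 1/(-7363 + 4225*8451²) = 1/(-7363 + 4225*71419401) = 1/(-7363 + 301746969225) = 1/301746961862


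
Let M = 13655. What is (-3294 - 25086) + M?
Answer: -14725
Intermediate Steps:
(-3294 - 25086) + M = (-3294 - 25086) + 13655 = -28380 + 13655 = -14725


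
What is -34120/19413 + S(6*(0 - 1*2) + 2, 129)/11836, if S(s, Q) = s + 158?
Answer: -100242799/57443067 ≈ -1.7451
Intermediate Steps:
S(s, Q) = 158 + s
-34120/19413 + S(6*(0 - 1*2) + 2, 129)/11836 = -34120/19413 + (158 + (6*(0 - 1*2) + 2))/11836 = -34120*1/19413 + (158 + (6*(0 - 2) + 2))*(1/11836) = -34120/19413 + (158 + (6*(-2) + 2))*(1/11836) = -34120/19413 + (158 + (-12 + 2))*(1/11836) = -34120/19413 + (158 - 10)*(1/11836) = -34120/19413 + 148*(1/11836) = -34120/19413 + 37/2959 = -100242799/57443067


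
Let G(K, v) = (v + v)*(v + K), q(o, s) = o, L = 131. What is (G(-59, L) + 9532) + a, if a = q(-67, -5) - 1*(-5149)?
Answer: 33478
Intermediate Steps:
a = 5082 (a = -67 - 1*(-5149) = -67 + 5149 = 5082)
G(K, v) = 2*v*(K + v) (G(K, v) = (2*v)*(K + v) = 2*v*(K + v))
(G(-59, L) + 9532) + a = (2*131*(-59 + 131) + 9532) + 5082 = (2*131*72 + 9532) + 5082 = (18864 + 9532) + 5082 = 28396 + 5082 = 33478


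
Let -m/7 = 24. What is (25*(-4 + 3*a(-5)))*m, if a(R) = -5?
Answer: 79800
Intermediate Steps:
m = -168 (m = -7*24 = -168)
(25*(-4 + 3*a(-5)))*m = (25*(-4 + 3*(-5)))*(-168) = (25*(-4 - 15))*(-168) = (25*(-19))*(-168) = -475*(-168) = 79800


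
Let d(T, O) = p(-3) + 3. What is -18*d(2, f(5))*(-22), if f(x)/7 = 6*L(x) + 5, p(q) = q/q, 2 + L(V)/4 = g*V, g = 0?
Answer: 1584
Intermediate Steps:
L(V) = -8 (L(V) = -8 + 4*(0*V) = -8 + 4*0 = -8 + 0 = -8)
p(q) = 1
f(x) = -301 (f(x) = 7*(6*(-8) + 5) = 7*(-48 + 5) = 7*(-43) = -301)
d(T, O) = 4 (d(T, O) = 1 + 3 = 4)
-18*d(2, f(5))*(-22) = -18*4*(-22) = -72*(-22) = 1584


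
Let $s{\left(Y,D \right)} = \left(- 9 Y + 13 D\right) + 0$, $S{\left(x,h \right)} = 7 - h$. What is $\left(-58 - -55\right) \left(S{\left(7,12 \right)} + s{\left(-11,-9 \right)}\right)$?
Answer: $69$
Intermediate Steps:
$s{\left(Y,D \right)} = - 9 Y + 13 D$
$\left(-58 - -55\right) \left(S{\left(7,12 \right)} + s{\left(-11,-9 \right)}\right) = \left(-58 - -55\right) \left(\left(7 - 12\right) + \left(\left(-9\right) \left(-11\right) + 13 \left(-9\right)\right)\right) = \left(-58 + 55\right) \left(\left(7 - 12\right) + \left(99 - 117\right)\right) = - 3 \left(-5 - 18\right) = \left(-3\right) \left(-23\right) = 69$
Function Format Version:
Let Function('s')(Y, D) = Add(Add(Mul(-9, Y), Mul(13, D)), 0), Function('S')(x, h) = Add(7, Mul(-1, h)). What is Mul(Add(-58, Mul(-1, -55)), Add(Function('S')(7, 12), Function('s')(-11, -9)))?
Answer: 69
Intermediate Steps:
Function('s')(Y, D) = Add(Mul(-9, Y), Mul(13, D))
Mul(Add(-58, Mul(-1, -55)), Add(Function('S')(7, 12), Function('s')(-11, -9))) = Mul(Add(-58, Mul(-1, -55)), Add(Add(7, Mul(-1, 12)), Add(Mul(-9, -11), Mul(13, -9)))) = Mul(Add(-58, 55), Add(Add(7, -12), Add(99, -117))) = Mul(-3, Add(-5, -18)) = Mul(-3, -23) = 69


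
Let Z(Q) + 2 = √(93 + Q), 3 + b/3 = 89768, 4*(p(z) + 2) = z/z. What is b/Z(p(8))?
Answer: 2154360/349 + 538590*√365/349 ≈ 35657.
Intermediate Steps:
p(z) = -7/4 (p(z) = -2 + (z/z)/4 = -2 + (¼)*1 = -2 + ¼ = -7/4)
b = 269295 (b = -9 + 3*89768 = -9 + 269304 = 269295)
Z(Q) = -2 + √(93 + Q)
b/Z(p(8)) = 269295/(-2 + √(93 - 7/4)) = 269295/(-2 + √(365/4)) = 269295/(-2 + √365/2)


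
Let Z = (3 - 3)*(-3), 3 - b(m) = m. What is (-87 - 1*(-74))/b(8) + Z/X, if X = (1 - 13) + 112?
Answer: 13/5 ≈ 2.6000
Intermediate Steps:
b(m) = 3 - m
Z = 0 (Z = 0*(-3) = 0)
X = 100 (X = -12 + 112 = 100)
(-87 - 1*(-74))/b(8) + Z/X = (-87 - 1*(-74))/(3 - 1*8) + 0/100 = (-87 + 74)/(3 - 8) + 0*(1/100) = -13/(-5) + 0 = -13*(-1/5) + 0 = 13/5 + 0 = 13/5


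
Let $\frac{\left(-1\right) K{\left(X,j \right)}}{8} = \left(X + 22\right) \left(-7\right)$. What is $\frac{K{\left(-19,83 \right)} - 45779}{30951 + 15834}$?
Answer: $- \frac{45611}{46785} \approx -0.97491$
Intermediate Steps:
$K{\left(X,j \right)} = 1232 + 56 X$ ($K{\left(X,j \right)} = - 8 \left(X + 22\right) \left(-7\right) = - 8 \left(22 + X\right) \left(-7\right) = - 8 \left(-154 - 7 X\right) = 1232 + 56 X$)
$\frac{K{\left(-19,83 \right)} - 45779}{30951 + 15834} = \frac{\left(1232 + 56 \left(-19\right)\right) - 45779}{30951 + 15834} = \frac{\left(1232 - 1064\right) - 45779}{46785} = \left(168 - 45779\right) \frac{1}{46785} = \left(-45611\right) \frac{1}{46785} = - \frac{45611}{46785}$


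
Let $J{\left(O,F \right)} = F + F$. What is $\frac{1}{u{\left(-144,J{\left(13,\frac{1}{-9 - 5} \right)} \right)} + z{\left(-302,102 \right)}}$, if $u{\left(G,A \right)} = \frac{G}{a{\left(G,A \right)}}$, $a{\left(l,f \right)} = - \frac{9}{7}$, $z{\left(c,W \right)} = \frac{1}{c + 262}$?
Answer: $\frac{40}{4479} \approx 0.0089306$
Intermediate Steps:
$z{\left(c,W \right)} = \frac{1}{262 + c}$
$J{\left(O,F \right)} = 2 F$
$a{\left(l,f \right)} = - \frac{9}{7}$ ($a{\left(l,f \right)} = \left(-9\right) \frac{1}{7} = - \frac{9}{7}$)
$u{\left(G,A \right)} = - \frac{7 G}{9}$ ($u{\left(G,A \right)} = \frac{G}{- \frac{9}{7}} = G \left(- \frac{7}{9}\right) = - \frac{7 G}{9}$)
$\frac{1}{u{\left(-144,J{\left(13,\frac{1}{-9 - 5} \right)} \right)} + z{\left(-302,102 \right)}} = \frac{1}{\left(- \frac{7}{9}\right) \left(-144\right) + \frac{1}{262 - 302}} = \frac{1}{112 + \frac{1}{-40}} = \frac{1}{112 - \frac{1}{40}} = \frac{1}{\frac{4479}{40}} = \frac{40}{4479}$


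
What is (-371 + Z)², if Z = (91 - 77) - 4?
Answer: 130321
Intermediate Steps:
Z = 10 (Z = 14 - 4 = 10)
(-371 + Z)² = (-371 + 10)² = (-361)² = 130321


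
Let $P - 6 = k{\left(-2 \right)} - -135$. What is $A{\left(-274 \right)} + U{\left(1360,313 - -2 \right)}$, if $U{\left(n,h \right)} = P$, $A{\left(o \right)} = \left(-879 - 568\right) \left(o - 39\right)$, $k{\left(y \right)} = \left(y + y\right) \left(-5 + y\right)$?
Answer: $453080$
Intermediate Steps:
$k{\left(y \right)} = 2 y \left(-5 + y\right)$
$A{\left(o \right)} = 56433 - 1447 o$ ($A{\left(o \right)} = - 1447 \left(-39 + o\right) = 56433 - 1447 o$)
$P = 169$ ($P = 6 + \left(2 \left(-2\right) \left(-5 - 2\right) - -135\right) = 6 + \left(2 \left(-2\right) \left(-7\right) + 135\right) = 6 + \left(28 + 135\right) = 6 + 163 = 169$)
$U{\left(n,h \right)} = 169$
$A{\left(-274 \right)} + U{\left(1360,313 - -2 \right)} = \left(56433 - -396478\right) + 169 = \left(56433 + 396478\right) + 169 = 452911 + 169 = 453080$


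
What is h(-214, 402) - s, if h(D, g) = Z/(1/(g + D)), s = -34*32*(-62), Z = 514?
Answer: 29176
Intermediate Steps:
s = 67456 (s = -1088*(-62) = 67456)
h(D, g) = 514*D + 514*g (h(D, g) = 514/(1/(g + D)) = 514/(1/(D + g)) = 514*(D + g) = 514*D + 514*g)
h(-214, 402) - s = (514*(-214) + 514*402) - 1*67456 = (-109996 + 206628) - 67456 = 96632 - 67456 = 29176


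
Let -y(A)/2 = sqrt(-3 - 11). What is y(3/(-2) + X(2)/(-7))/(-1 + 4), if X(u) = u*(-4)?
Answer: -2*I*sqrt(14)/3 ≈ -2.4944*I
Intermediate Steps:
X(u) = -4*u
y(A) = -2*I*sqrt(14) (y(A) = -2*sqrt(-3 - 11) = -2*I*sqrt(14))
y(3/(-2) + X(2)/(-7))/(-1 + 4) = (-2*I*sqrt(14))/(-1 + 4) = (-2*I*sqrt(14))/3 = -2*I*sqrt(14)/3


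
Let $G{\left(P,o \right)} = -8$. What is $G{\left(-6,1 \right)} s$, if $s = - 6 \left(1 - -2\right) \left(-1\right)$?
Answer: $-144$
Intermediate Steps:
$s = 18$ ($s = - 6 \left(1 + 2\right) \left(-1\right) = \left(-6\right) 3 \left(-1\right) = \left(-18\right) \left(-1\right) = 18$)
$G{\left(-6,1 \right)} s = \left(-8\right) 18 = -144$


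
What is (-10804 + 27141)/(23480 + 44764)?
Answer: 16337/68244 ≈ 0.23939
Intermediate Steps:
(-10804 + 27141)/(23480 + 44764) = 16337/68244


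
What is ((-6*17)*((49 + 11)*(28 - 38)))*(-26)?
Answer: -1591200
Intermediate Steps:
((-6*17)*((49 + 11)*(28 - 38)))*(-26) = -6120*(-10)*(-26) = -102*(-600)*(-26) = 61200*(-26) = -1591200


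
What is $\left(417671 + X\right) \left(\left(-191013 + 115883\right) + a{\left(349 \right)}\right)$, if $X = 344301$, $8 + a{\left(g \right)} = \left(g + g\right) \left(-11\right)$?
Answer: $-63103473152$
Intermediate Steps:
$a{\left(g \right)} = -8 - 22 g$ ($a{\left(g \right)} = -8 + \left(g + g\right) \left(-11\right) = -8 + 2 g \left(-11\right) = -8 - 22 g$)
$\left(417671 + X\right) \left(\left(-191013 + 115883\right) + a{\left(349 \right)}\right) = \left(417671 + 344301\right) \left(\left(-191013 + 115883\right) - 7686\right) = 761972 \left(-75130 - 7686\right) = 761972 \left(-82816\right) = -63103473152$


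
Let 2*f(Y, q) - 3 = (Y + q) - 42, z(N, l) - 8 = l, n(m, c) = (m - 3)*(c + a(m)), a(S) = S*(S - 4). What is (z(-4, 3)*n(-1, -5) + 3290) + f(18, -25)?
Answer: 3267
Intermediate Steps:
a(S) = S*(-4 + S)
n(m, c) = (-3 + m)*(c + m*(-4 + m)) (n(m, c) = (m - 3)*(c + m*(-4 + m)) = (-3 + m)*(c + m*(-4 + m)))
z(N, l) = 8 + l
f(Y, q) = -39/2 + Y/2 + q/2 (f(Y, q) = 3/2 + ((Y + q) - 42)/2 = 3/2 + (-42 + Y + q)/2 = 3/2 + (-21 + Y/2 + q/2) = -39/2 + Y/2 + q/2)
(z(-4, 3)*n(-1, -5) + 3290) + f(18, -25) = ((8 + 3)*((-1)³ - 7*(-1)² - 3*(-5) + 12*(-1) - 5*(-1)) + 3290) + (-39/2 + (½)*18 + (½)*(-25)) = (11*(-1 - 7*1 + 15 - 12 + 5) + 3290) + (-39/2 + 9 - 25/2) = (11*(-1 - 7 + 15 - 12 + 5) + 3290) - 23 = (11*0 + 3290) - 23 = (0 + 3290) - 23 = 3290 - 23 = 3267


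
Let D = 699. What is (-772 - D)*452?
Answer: -664892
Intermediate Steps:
(-772 - D)*452 = (-772 - 1*699)*452 = (-772 - 699)*452 = -1471*452 = -664892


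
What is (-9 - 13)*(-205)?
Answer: 4510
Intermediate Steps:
(-9 - 13)*(-205) = -22*(-205) = 4510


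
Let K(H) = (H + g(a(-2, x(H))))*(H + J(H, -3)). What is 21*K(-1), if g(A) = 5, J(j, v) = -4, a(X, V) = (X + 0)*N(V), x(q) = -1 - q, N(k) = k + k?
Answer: -420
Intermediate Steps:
N(k) = 2*k
a(X, V) = 2*V*X (a(X, V) = (X + 0)*(2*V) = X*(2*V) = 2*V*X)
K(H) = (-4 + H)*(5 + H) (K(H) = (H + 5)*(H - 4) = (5 + H)*(-4 + H) = (-4 + H)*(5 + H))
21*K(-1) = 21*(-20 - 1 + (-1)²) = 21*(-20 - 1 + 1) = 21*(-20) = -420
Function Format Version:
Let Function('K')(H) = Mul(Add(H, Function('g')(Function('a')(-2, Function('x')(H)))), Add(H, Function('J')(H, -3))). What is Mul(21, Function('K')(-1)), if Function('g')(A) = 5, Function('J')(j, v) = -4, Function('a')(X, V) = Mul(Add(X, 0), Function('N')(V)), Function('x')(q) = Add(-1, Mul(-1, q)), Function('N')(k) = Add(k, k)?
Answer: -420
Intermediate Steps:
Function('N')(k) = Mul(2, k)
Function('a')(X, V) = Mul(2, V, X) (Function('a')(X, V) = Mul(Add(X, 0), Mul(2, V)) = Mul(X, Mul(2, V)) = Mul(2, V, X))
Function('K')(H) = Mul(Add(-4, H), Add(5, H)) (Function('K')(H) = Mul(Add(H, 5), Add(H, -4)) = Mul(Add(5, H), Add(-4, H)) = Mul(Add(-4, H), Add(5, H)))
Mul(21, Function('K')(-1)) = Mul(21, Add(-20, -1, Pow(-1, 2))) = Mul(21, Add(-20, -1, 1)) = Mul(21, -20) = -420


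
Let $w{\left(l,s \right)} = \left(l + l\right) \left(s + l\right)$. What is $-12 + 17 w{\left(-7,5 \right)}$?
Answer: $464$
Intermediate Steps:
$w{\left(l,s \right)} = 2 l \left(l + s\right)$
$-12 + 17 w{\left(-7,5 \right)} = -12 + 17 \cdot 2 \left(-7\right) \left(-7 + 5\right) = -12 + 17 \cdot 2 \left(-7\right) \left(-2\right) = -12 + 17 \cdot 28 = -12 + 476 = 464$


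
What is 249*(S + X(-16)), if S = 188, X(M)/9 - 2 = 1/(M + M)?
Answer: 1639167/32 ≈ 51224.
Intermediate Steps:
X(M) = 18 + 9/(2*M) (X(M) = 18 + 9/(M + M) = 18 + 9/((2*M)) = 18 + 9*(1/(2*M)) = 18 + 9/(2*M))
249*(S + X(-16)) = 249*(188 + (18 + (9/2)/(-16))) = 249*(188 + (18 + (9/2)*(-1/16))) = 249*(188 + (18 - 9/32)) = 249*(188 + 567/32) = 249*(6583/32) = 1639167/32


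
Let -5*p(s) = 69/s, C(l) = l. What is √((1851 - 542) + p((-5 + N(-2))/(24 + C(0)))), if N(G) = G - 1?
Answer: 4*√2110/5 ≈ 36.748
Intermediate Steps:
N(G) = -1 + G
p(s) = -69/(5*s)
√((1851 - 542) + p((-5 + N(-2))/(24 + C(0)))) = √((1851 - 542) - 69*(24 + 0)/(-5 + (-1 - 2))/5) = √(1309 - 69*24/(-5 - 3)/5) = √(1309 - 69/(5*((-8*1/24)))) = √(1309 - 69/(5*(-⅓))) = √(1309 - 69/5*(-3)) = √(1309 + 207/5) = √(6752/5) = 4*√2110/5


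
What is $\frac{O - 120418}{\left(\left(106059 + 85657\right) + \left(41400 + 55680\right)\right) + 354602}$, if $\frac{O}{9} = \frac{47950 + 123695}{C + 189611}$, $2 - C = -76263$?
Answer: $- \frac{32014711363}{171064086648} \approx -0.18715$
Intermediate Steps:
$C = 76265$ ($C = 2 - -76263 = 2 + 76263 = 76265$)
$O = \frac{1544805}{265876}$ ($O = 9 \frac{47950 + 123695}{76265 + 189611} = 9 \cdot \frac{171645}{265876} = \frac{1544805}{265876} \approx 5.8102$)
$\frac{O - 120418}{\left(\left(106059 + 85657\right) + \left(41400 + 55680\right)\right) + 354602} = \frac{\frac{1544805}{265876} - 120418}{\left(\left(106059 + 85657\right) + \left(41400 + 55680\right)\right) + 354602} = - \frac{32014711363}{265876 \left(\left(191716 + 97080\right) + 354602\right)} = - \frac{32014711363}{265876 \left(288796 + 354602\right)} = - \frac{32014711363}{265876 \cdot 643398} = \left(- \frac{32014711363}{265876}\right) \frac{1}{643398} = - \frac{32014711363}{171064086648}$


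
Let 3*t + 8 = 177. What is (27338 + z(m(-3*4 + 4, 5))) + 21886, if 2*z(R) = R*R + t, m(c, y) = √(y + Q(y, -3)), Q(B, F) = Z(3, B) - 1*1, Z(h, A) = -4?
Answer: 295513/6 ≈ 49252.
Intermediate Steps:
t = 169/3 (t = -8/3 + (⅓)*177 = -8/3 + 59 = 169/3 ≈ 56.333)
Q(B, F) = -5 (Q(B, F) = -4 - 1*1 = -4 - 1 = -5)
m(c, y) = √(-5 + y) (m(c, y) = √(y - 5) = √(-5 + y))
z(R) = 169/6 + R²/2 (z(R) = (R*R + 169/3)/2 = (R² + 169/3)/2 = (169/3 + R²)/2 = 169/6 + R²/2)
(27338 + z(m(-3*4 + 4, 5))) + 21886 = (27338 + (169/6 + (√(-5 + 5))²/2)) + 21886 = (27338 + (169/6 + (√0)²/2)) + 21886 = (27338 + (169/6 + (½)*0²)) + 21886 = (27338 + (169/6 + (½)*0)) + 21886 = (27338 + (169/6 + 0)) + 21886 = (27338 + 169/6) + 21886 = 164197/6 + 21886 = 295513/6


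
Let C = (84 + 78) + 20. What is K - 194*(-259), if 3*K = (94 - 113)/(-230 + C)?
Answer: 7235443/144 ≈ 50246.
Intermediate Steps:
C = 182 (C = 162 + 20 = 182)
K = 19/144 (K = ((94 - 113)/(-230 + 182))/3 = (-19/(-48))/3 = (-19*(-1/48))/3 = (⅓)*(19/48) = 19/144 ≈ 0.13194)
K - 194*(-259) = 19/144 - 194*(-259) = 19/144 + 50246 = 7235443/144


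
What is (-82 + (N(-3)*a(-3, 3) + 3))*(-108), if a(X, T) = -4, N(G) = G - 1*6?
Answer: 4644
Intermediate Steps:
N(G) = -6 + G (N(G) = G - 6 = -6 + G)
(-82 + (N(-3)*a(-3, 3) + 3))*(-108) = (-82 + ((-6 - 3)*(-4) + 3))*(-108) = (-82 + (-9*(-4) + 3))*(-108) = (-82 + (36 + 3))*(-108) = (-82 + 39)*(-108) = -43*(-108) = 4644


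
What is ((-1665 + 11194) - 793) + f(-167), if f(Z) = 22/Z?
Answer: 1458890/167 ≈ 8735.9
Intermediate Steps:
((-1665 + 11194) - 793) + f(-167) = ((-1665 + 11194) - 793) + 22/(-167) = (9529 - 793) + 22*(-1/167) = 8736 - 22/167 = 1458890/167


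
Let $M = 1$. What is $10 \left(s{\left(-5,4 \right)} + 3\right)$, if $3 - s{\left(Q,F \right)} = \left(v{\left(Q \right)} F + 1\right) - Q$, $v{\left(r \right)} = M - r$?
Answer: $-240$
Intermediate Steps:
$v{\left(r \right)} = 1 - r$
$s{\left(Q,F \right)} = 2 + Q - F \left(1 - Q\right)$ ($s{\left(Q,F \right)} = 3 - \left(\left(\left(1 - Q\right) F + 1\right) - Q\right) = 3 - \left(\left(F \left(1 - Q\right) + 1\right) - Q\right) = 3 - \left(\left(1 + F \left(1 - Q\right)\right) - Q\right) = 3 - \left(1 - Q + F \left(1 - Q\right)\right) = 2 + Q - F \left(1 - Q\right)$)
$10 \left(s{\left(-5,4 \right)} + 3\right) = 10 \left(\left(2 - 5 + 4 \left(-1 - 5\right)\right) + 3\right) = 10 \left(\left(2 - 5 + 4 \left(-6\right)\right) + 3\right) = 10 \left(\left(2 - 5 - 24\right) + 3\right) = 10 \left(-27 + 3\right) = 10 \left(-24\right) = -240$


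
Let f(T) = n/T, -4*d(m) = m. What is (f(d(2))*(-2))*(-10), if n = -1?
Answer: 40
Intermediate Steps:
d(m) = -m/4
f(T) = -1/T
(f(d(2))*(-2))*(-10) = (-1/((-¼*2))*(-2))*(-10) = (-1/(-½)*(-2))*(-10) = (-1*(-2)*(-2))*(-10) = (2*(-2))*(-10) = -4*(-10) = 40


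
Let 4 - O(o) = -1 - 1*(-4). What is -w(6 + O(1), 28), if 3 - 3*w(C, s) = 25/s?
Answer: -59/84 ≈ -0.70238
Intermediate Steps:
O(o) = 1 (O(o) = 4 - (-1 - 1*(-4)) = 4 - (-1 + 4) = 4 - 1*3 = 4 - 3 = 1)
w(C, s) = 1 - 25/(3*s)
-w(6 + O(1), 28) = -(-25/3 + 28)/28 = -59/(28*3) = -1*59/84 = -59/84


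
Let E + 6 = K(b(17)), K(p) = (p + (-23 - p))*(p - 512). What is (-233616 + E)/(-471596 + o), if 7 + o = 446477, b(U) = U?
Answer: 222237/25126 ≈ 8.8449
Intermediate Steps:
K(p) = 11776 - 23*p (K(p) = -23*(-512 + p) = 11776 - 23*p)
E = 11379 (E = -6 + (11776 - 23*17) = -6 + (11776 - 391) = -6 + 11385 = 11379)
o = 446470 (o = -7 + 446477 = 446470)
(-233616 + E)/(-471596 + o) = (-233616 + 11379)/(-471596 + 446470) = -222237/(-25126) = -222237*(-1/25126) = 222237/25126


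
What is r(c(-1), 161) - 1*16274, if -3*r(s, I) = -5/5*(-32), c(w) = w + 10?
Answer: -48854/3 ≈ -16285.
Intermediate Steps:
c(w) = 10 + w
r(s, I) = -32/3 (r(s, I) = -(-5/5)*(-32)/3 = -(-5*⅕)*(-32)/3 = -(-1)*(-32)/3 = -⅓*32 = -32/3)
r(c(-1), 161) - 1*16274 = -32/3 - 1*16274 = -32/3 - 16274 = -48854/3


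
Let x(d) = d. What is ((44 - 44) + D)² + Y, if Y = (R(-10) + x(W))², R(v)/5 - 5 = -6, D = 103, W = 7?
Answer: 10613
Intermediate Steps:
R(v) = -5 (R(v) = 25 + 5*(-6) = 25 - 30 = -5)
Y = 4 (Y = (-5 + 7)² = 2² = 4)
((44 - 44) + D)² + Y = ((44 - 44) + 103)² + 4 = (0 + 103)² + 4 = 103² + 4 = 10609 + 4 = 10613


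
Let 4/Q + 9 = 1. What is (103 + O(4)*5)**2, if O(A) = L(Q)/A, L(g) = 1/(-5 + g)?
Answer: 5112121/484 ≈ 10562.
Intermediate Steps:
Q = -1/2 (Q = 4/(-9 + 1) = 4/(-8) = 4*(-1/8) = -1/2 ≈ -0.50000)
O(A) = -2/(11*A) (O(A) = 1/((-5 - 1/2)*A) = 1/((-11/2)*A) = -2/(11*A))
(103 + O(4)*5)**2 = (103 - 2/11/4*5)**2 = (103 - 2/11*1/4*5)**2 = (103 - 1/22*5)**2 = (103 - 5/22)**2 = (2261/22)**2 = 5112121/484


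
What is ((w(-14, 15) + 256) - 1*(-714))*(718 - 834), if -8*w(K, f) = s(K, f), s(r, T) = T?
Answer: -224605/2 ≈ -1.1230e+5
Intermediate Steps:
w(K, f) = -f/8
((w(-14, 15) + 256) - 1*(-714))*(718 - 834) = ((-1/8*15 + 256) - 1*(-714))*(718 - 834) = ((-15/8 + 256) + 714)*(-116) = (2033/8 + 714)*(-116) = (7745/8)*(-116) = -224605/2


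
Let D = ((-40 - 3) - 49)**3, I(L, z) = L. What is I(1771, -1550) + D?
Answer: -776917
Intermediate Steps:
D = -778688 (D = (-43 - 49)**3 = (-92)**3 = -778688)
I(1771, -1550) + D = 1771 - 778688 = -776917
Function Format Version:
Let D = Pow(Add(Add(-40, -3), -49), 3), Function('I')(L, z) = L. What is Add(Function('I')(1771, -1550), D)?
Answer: -776917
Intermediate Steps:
D = -778688 (D = Pow(Add(-43, -49), 3) = Pow(-92, 3) = -778688)
Add(Function('I')(1771, -1550), D) = Add(1771, -778688) = -776917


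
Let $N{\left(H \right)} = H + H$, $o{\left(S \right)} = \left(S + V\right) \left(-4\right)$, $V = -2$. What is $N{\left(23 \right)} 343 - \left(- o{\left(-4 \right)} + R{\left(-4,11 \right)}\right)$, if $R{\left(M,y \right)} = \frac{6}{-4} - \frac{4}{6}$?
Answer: $\frac{94825}{6} \approx 15804.0$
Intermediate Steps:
$o{\left(S \right)} = 8 - 4 S$ ($o{\left(S \right)} = \left(S - 2\right) \left(-4\right) = \left(-2 + S\right) \left(-4\right) = 8 - 4 S$)
$R{\left(M,y \right)} = - \frac{13}{6}$ ($R{\left(M,y \right)} = 6 \left(- \frac{1}{4}\right) - \frac{2}{3} = - \frac{3}{2} - \frac{2}{3} = - \frac{13}{6}$)
$N{\left(H \right)} = 2 H$
$N{\left(23 \right)} 343 - \left(- o{\left(-4 \right)} + R{\left(-4,11 \right)}\right) = 2 \cdot 23 \cdot 343 + \left(\left(8 - -16\right) - - \frac{13}{6}\right) = 46 \cdot 343 + \left(\left(8 + 16\right) + \frac{13}{6}\right) = 15778 + \left(24 + \frac{13}{6}\right) = 15778 + \frac{157}{6} = \frac{94825}{6}$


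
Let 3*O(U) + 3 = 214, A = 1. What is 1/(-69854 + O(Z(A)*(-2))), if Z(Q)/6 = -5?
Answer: -3/209351 ≈ -1.4330e-5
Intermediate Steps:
Z(Q) = -30 (Z(Q) = 6*(-5) = -30)
O(U) = 211/3 (O(U) = -1 + (1/3)*214 = -1 + 214/3 = 211/3)
1/(-69854 + O(Z(A)*(-2))) = 1/(-69854 + 211/3) = 1/(-209351/3) = -3/209351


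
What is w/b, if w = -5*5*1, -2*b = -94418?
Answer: -25/47209 ≈ -0.00052956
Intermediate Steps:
b = 47209 (b = -½*(-94418) = 47209)
w = -25 (w = -25*1 = -25)
w/b = -25/47209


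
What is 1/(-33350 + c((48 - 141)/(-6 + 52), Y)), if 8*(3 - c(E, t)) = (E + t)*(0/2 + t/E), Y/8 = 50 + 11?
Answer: -93/1737616 ≈ -5.3522e-5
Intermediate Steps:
Y = 488 (Y = 8*(50 + 11) = 8*61 = 488)
c(E, t) = 3 - t*(E + t)/(8*E) (c(E, t) = 3 - (E + t)*(0/2 + t/E)/8 = 3 - (E + t)*(0*(½) + t/E)/8 = 3 - (E + t)*(0 + t/E)/8 = 3 - (E + t)*t/E/8 = 3 - t*(E + t)/(8*E))
1/(-33350 + c((48 - 141)/(-6 + 52), Y)) = 1/(-33350 + (3 - ⅛*488 - ⅛*488²/(48 - 141)/(-6 + 52))) = 1/(-33350 + (3 - 61 - ⅛*238144/(-93/46))) = 1/(-33350 + (3 - 61 - ⅛*(-46/93)*238144)) = 1/(-33350 + (3 - 61 + 1369328/93)) = 1/(-33350 + 1363934/93) = 1/(-1737616/93) = -93/1737616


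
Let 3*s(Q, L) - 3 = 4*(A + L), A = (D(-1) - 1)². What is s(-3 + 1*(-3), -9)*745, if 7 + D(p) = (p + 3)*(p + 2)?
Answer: 27565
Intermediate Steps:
D(p) = -7 + (2 + p)*(3 + p) (D(p) = -7 + (p + 3)*(p + 2) = -7 + (3 + p)*(2 + p) = -7 + (2 + p)*(3 + p))
A = 36 (A = ((-1 + (-1)² + 5*(-1)) - 1)² = ((-1 + 1 - 5) - 1)² = (-5 - 1)² = (-6)² = 36)
s(Q, L) = 49 + 4*L/3 (s(Q, L) = 1 + (4*(36 + L))/3 = 1 + (144 + 4*L)/3 = 1 + (48 + 4*L/3) = 49 + 4*L/3)
s(-3 + 1*(-3), -9)*745 = (49 + (4/3)*(-9))*745 = (49 - 12)*745 = 37*745 = 27565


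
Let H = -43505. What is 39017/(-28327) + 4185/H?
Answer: -363196616/246473227 ≈ -1.4736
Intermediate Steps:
39017/(-28327) + 4185/H = 39017/(-28327) + 4185/(-43505) = 39017*(-1/28327) + 4185*(-1/43505) = -39017/28327 - 837/8701 = -363196616/246473227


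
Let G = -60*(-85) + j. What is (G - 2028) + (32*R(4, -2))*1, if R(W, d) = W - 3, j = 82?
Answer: 3186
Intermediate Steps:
G = 5182 (G = -60*(-85) + 82 = 5100 + 82 = 5182)
R(W, d) = -3 + W
(G - 2028) + (32*R(4, -2))*1 = (5182 - 2028) + (32*(-3 + 4))*1 = 3154 + (32*1)*1 = 3154 + 32*1 = 3154 + 32 = 3186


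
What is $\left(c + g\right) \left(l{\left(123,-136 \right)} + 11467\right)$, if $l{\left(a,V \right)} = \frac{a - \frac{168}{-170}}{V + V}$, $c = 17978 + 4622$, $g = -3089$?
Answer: $\frac{5172492941011}{23120} \approx 2.2372 \cdot 10^{8}$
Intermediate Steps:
$c = 22600$
$l{\left(a,V \right)} = \frac{\frac{84}{85} + a}{2 V}$ ($l{\left(a,V \right)} = \frac{a - - \frac{84}{85}}{2 V} = \left(a + \frac{84}{85}\right) \frac{1}{2 V} = \left(\frac{84}{85} + a\right) \frac{1}{2 V} = \frac{\frac{84}{85} + a}{2 V}$)
$\left(c + g\right) \left(l{\left(123,-136 \right)} + 11467\right) = \left(22600 - 3089\right) \left(\frac{84 + 85 \cdot 123}{170 \left(-136\right)} + 11467\right) = 19511 \left(\frac{1}{170} \left(- \frac{1}{136}\right) \left(84 + 10455\right) + 11467\right) = 19511 \left(\frac{1}{170} \left(- \frac{1}{136}\right) 10539 + 11467\right) = 19511 \left(- \frac{10539}{23120} + 11467\right) = 19511 \cdot \frac{265106501}{23120} = \frac{5172492941011}{23120}$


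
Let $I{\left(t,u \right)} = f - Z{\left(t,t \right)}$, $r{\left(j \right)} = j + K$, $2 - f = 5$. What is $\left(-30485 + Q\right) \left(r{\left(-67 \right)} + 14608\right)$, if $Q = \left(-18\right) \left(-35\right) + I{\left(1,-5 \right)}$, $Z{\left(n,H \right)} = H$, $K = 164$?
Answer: $-439076595$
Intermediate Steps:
$f = -3$ ($f = 2 - 5 = -3$)
$r{\left(j \right)} = 164 + j$ ($r{\left(j \right)} = j + 164 = 164 + j$)
$I{\left(t,u \right)} = -3 - t$
$Q = 626$ ($Q = \left(-18\right) \left(-35\right) - 4 = 630 - 4 = 626$)
$\left(-30485 + Q\right) \left(r{\left(-67 \right)} + 14608\right) = \left(-30485 + 626\right) \left(\left(164 - 67\right) + 14608\right) = - 29859 \left(97 + 14608\right) = \left(-29859\right) 14705 = -439076595$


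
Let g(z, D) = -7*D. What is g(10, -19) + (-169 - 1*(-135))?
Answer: 99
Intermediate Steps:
g(10, -19) + (-169 - 1*(-135)) = -7*(-19) + (-169 - 1*(-135)) = 133 + (-169 + 135) = 133 - 34 = 99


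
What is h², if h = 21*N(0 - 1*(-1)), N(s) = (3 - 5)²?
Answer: 7056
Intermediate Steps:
N(s) = 4 (N(s) = (-2)² = 4)
h = 84 (h = 21*4 = 84)
h² = 84² = 7056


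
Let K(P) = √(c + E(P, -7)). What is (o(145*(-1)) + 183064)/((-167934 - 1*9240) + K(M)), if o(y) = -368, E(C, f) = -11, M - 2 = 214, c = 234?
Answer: -32368981104/31390626053 - 182696*√223/31390626053 ≈ -1.0313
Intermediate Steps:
M = 216 (M = 2 + 214 = 216)
K(P) = √223 (K(P) = √(234 - 11) = √223)
(o(145*(-1)) + 183064)/((-167934 - 1*9240) + K(M)) = (-368 + 183064)/((-167934 - 1*9240) + √223) = 182696/((-167934 - 9240) + √223) = 182696/(-177174 + √223)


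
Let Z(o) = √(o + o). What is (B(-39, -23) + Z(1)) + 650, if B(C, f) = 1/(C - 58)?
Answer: 63049/97 + √2 ≈ 651.40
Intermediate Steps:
Z(o) = √2*√o (Z(o) = √(2*o) = √2*√o)
B(C, f) = 1/(-58 + C)
(B(-39, -23) + Z(1)) + 650 = (1/(-58 - 39) + √2*√1) + 650 = (1/(-97) + √2*1) + 650 = (-1/97 + √2) + 650 = 63049/97 + √2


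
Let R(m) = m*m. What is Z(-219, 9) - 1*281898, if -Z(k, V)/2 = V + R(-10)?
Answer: -282116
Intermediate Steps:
R(m) = m²
Z(k, V) = -200 - 2*V (Z(k, V) = -2*(V + (-10)²) = -2*(V + 100) = -2*(100 + V) = -200 - 2*V)
Z(-219, 9) - 1*281898 = (-200 - 2*9) - 1*281898 = (-200 - 18) - 281898 = -218 - 281898 = -282116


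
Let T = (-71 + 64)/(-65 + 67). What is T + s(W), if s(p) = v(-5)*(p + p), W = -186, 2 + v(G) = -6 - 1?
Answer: 6689/2 ≈ 3344.5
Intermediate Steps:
v(G) = -9 (v(G) = -2 + (-6 - 1) = -2 - 7 = -9)
s(p) = -18*p (s(p) = -9*(p + p) = -18*p)
T = -7/2 ≈ -3.5000
T + s(W) = -7/2 - 18*(-186) = -7/2 + 3348 = 6689/2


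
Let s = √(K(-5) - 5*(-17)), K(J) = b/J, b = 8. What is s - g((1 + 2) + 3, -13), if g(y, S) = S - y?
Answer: 19 + √2085/5 ≈ 28.132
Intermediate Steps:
K(J) = 8/J
s = √2085/5 (s = √(8/(-5) - 5*(-17)) = √(8*(-⅕) + 85) = √(-8/5 + 85) = √(417/5) = √2085/5 ≈ 9.1324)
s - g((1 + 2) + 3, -13) = √2085/5 - (-13 - ((1 + 2) + 3)) = √2085/5 - (-13 - (3 + 3)) = √2085/5 - (-13 - 1*6) = √2085/5 - (-13 - 6) = √2085/5 - 1*(-19) = √2085/5 + 19 = 19 + √2085/5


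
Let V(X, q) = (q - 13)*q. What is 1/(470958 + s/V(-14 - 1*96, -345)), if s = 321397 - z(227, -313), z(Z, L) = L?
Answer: 12351/5816834429 ≈ 2.1233e-6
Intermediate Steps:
V(X, q) = q*(-13 + q) (V(X, q) = (-13 + q)*q = q*(-13 + q))
s = 321710 (s = 321397 - 1*(-313) = 321397 + 313 = 321710)
1/(470958 + s/V(-14 - 1*96, -345)) = 1/(470958 + 321710/((-345*(-13 - 345)))) = 1/(470958 + 321710/((-345*(-358)))) = 1/(470958 + 321710/123510) = 1/(470958 + 321710*(1/123510)) = 1/(470958 + 32171/12351) = 1/(5816834429/12351) = 12351/5816834429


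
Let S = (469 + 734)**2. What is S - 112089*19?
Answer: -682482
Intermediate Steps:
S = 1447209 (S = 1203**2 = 1447209)
S - 112089*19 = 1447209 - 112089*19 = 1447209 - 2129691 = -682482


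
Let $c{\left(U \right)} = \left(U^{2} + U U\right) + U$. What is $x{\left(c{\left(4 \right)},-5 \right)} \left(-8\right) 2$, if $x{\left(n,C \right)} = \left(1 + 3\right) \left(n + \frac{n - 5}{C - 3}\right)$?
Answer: $-2056$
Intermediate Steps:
$c{\left(U \right)} = U + 2 U^{2}$ ($c{\left(U \right)} = \left(U^{2} + U^{2}\right) + U = 2 U^{2} + U = U + 2 U^{2}$)
$x{\left(n,C \right)} = 4 n + \frac{4 \left(-5 + n\right)}{-3 + C}$ ($x{\left(n,C \right)} = 4 \left(n + \frac{-5 + n}{-3 + C}\right) = 4 n + \frac{4 \left(-5 + n\right)}{-3 + C}$)
$x{\left(c{\left(4 \right)},-5 \right)} \left(-8\right) 2 = \frac{4 \left(-5 - 2 \cdot 4 \left(1 + 2 \cdot 4\right) - 5 \cdot 4 \left(1 + 2 \cdot 4\right)\right)}{-3 - 5} \left(-8\right) 2 = \frac{4 \left(-5 - 2 \cdot 4 \left(1 + 8\right) - 5 \cdot 4 \left(1 + 8\right)\right)}{-8} \left(-8\right) 2 = 4 \left(- \frac{1}{8}\right) \left(-5 - 2 \cdot 4 \cdot 9 - 5 \cdot 4 \cdot 9\right) \left(-8\right) 2 = 4 \left(- \frac{1}{8}\right) \left(-5 - 72 - 180\right) \left(-8\right) 2 = 4 \left(- \frac{1}{8}\right) \left(-257\right) \left(-8\right) 2 = \frac{257}{2} \left(-8\right) 2 = \left(-1028\right) 2 = -2056$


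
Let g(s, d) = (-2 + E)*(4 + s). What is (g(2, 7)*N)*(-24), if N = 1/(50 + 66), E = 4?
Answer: -72/29 ≈ -2.4828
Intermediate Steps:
N = 1/116 ≈ 0.0086207
g(s, d) = 8 + 2*s (g(s, d) = (-2 + 4)*(4 + s) = 2*(4 + s) = 8 + 2*s)
(g(2, 7)*N)*(-24) = ((8 + 2*2)*(1/116))*(-24) = ((8 + 4)*(1/116))*(-24) = (12*(1/116))*(-24) = (3/29)*(-24) = -72/29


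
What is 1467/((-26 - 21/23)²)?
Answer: 776043/383161 ≈ 2.0254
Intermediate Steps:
1467/((-26 - 21/23)²) = 1467/((-619/23)²) = 1467/(383161/529) = 1467*(529/383161) = 776043/383161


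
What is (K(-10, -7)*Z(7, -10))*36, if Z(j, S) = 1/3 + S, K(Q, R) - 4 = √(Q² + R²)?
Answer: -1392 - 348*√149 ≈ -5639.9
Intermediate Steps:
K(Q, R) = 4 + √(Q² + R²)
Z(j, S) = ⅓ + S
(K(-10, -7)*Z(7, -10))*36 = ((4 + √((-10)² + (-7)²))*(⅓ - 10))*36 = ((4 + √(100 + 49))*(-29/3))*36 = ((4 + √149)*(-29/3))*36 = (-116/3 - 29*√149/3)*36 = -1392 - 348*√149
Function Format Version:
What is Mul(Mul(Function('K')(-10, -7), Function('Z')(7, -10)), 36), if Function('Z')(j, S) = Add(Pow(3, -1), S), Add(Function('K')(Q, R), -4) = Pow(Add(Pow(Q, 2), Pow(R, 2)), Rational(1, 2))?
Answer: Add(-1392, Mul(-348, Pow(149, Rational(1, 2)))) ≈ -5639.9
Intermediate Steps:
Function('K')(Q, R) = Add(4, Pow(Add(Pow(Q, 2), Pow(R, 2)), Rational(1, 2)))
Function('Z')(j, S) = Add(Rational(1, 3), S)
Mul(Mul(Function('K')(-10, -7), Function('Z')(7, -10)), 36) = Mul(Mul(Add(4, Pow(Add(Pow(-10, 2), Pow(-7, 2)), Rational(1, 2))), Add(Rational(1, 3), -10)), 36) = Mul(Mul(Add(4, Pow(Add(100, 49), Rational(1, 2))), Rational(-29, 3)), 36) = Mul(Mul(Add(4, Pow(149, Rational(1, 2))), Rational(-29, 3)), 36) = Mul(Add(Rational(-116, 3), Mul(Rational(-29, 3), Pow(149, Rational(1, 2)))), 36) = Add(-1392, Mul(-348, Pow(149, Rational(1, 2))))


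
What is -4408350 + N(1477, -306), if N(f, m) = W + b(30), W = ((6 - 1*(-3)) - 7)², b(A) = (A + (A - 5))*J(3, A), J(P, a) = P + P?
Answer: -4408016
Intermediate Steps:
J(P, a) = 2*P
b(A) = -30 + 12*A (b(A) = (A + (A - 5))*(2*3) = (A + (-5 + A))*6 = (-5 + 2*A)*6 = -30 + 12*A)
W = 4 (W = ((6 + 3) - 7)² = (9 - 7)² = 2² = 4)
N(f, m) = 334 (N(f, m) = 4 + (-30 + 12*30) = 4 + (-30 + 360) = 4 + 330 = 334)
-4408350 + N(1477, -306) = -4408350 + 334 = -4408016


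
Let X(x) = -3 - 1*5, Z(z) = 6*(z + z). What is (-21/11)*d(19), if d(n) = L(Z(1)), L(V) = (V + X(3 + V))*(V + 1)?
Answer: -1092/11 ≈ -99.273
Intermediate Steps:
Z(z) = 12*z (Z(z) = 6*(2*z) = 12*z)
X(x) = -8 (X(x) = -3 - 5 = -8)
L(V) = (1 + V)*(-8 + V) (L(V) = (V - 8)*(V + 1) = (-8 + V)*(1 + V) = (1 + V)*(-8 + V))
d(n) = 52 (d(n) = -8 + (12*1)**2 - 84 = -8 + 12**2 - 7*12 = -8 + 144 - 84 = 52)
(-21/11)*d(19) = -21/11*52 = -1092/11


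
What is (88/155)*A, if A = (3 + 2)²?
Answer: 440/31 ≈ 14.194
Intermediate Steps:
A = 25 (A = 5² = 25)
(88/155)*A = (88/155)*25 = 440/31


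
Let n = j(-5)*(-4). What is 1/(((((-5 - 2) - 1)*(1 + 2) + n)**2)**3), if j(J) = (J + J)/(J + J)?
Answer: 1/481890304 ≈ 2.0752e-9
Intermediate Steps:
j(J) = 1 (j(J) = (2*J)/((2*J)) = (2*J)*(1/(2*J)) = 1)
n = -4 (n = 1*(-4) = -4)
1/(((((-5 - 2) - 1)*(1 + 2) + n)**2)**3) = 1/(((((-5 - 2) - 1)*(1 + 2) - 4)**2)**3) = 1/((((-7 - 1)*3 - 4)**2)**3) = 1/(((-8*3 - 4)**2)**3) = 1/(((-24 - 4)**2)**3) = 1/(((-28)**2)**3) = 1/(784**3) = 1/481890304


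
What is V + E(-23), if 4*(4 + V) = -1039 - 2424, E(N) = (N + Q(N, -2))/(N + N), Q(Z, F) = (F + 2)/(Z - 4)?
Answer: -3477/4 ≈ -869.25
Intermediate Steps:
Q(Z, F) = (2 + F)/(-4 + Z)
E(N) = ½ (E(N) = (N + (2 - 2)/(-4 + N))/(N + N) = (N + 0/(-4 + N))/((2*N)) = (N + 0)*(1/(2*N)) = N*(1/(2*N)) = ½)
V = -3479/4 (V = -4 + (-1039 - 2424)/4 = -4 + (¼)*(-3463) = -4 - 3463/4 = -3479/4 ≈ -869.75)
V + E(-23) = -3479/4 + ½ = -3477/4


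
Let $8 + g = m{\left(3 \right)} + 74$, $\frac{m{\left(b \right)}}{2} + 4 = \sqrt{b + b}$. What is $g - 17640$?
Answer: $-17582 + 2 \sqrt{6} \approx -17577.0$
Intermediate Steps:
$m{\left(b \right)} = -8 + 2 \sqrt{2} \sqrt{b}$ ($m{\left(b \right)} = -8 + 2 \sqrt{b + b} = -8 + 2 \sqrt{2 b} = -8 + 2 \sqrt{2} \sqrt{b}$)
$g = 58 + 2 \sqrt{6}$ ($g = -8 + \left(\left(-8 + 2 \sqrt{2} \sqrt{3}\right) + 74\right) = -8 + \left(\left(-8 + 2 \sqrt{6}\right) + 74\right) = -8 + \left(66 + 2 \sqrt{6}\right) = 58 + 2 \sqrt{6} \approx 62.899$)
$g - 17640 = \left(58 + 2 \sqrt{6}\right) - 17640 = -17582 + 2 \sqrt{6}$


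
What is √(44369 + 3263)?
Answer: 4*√2977 ≈ 218.25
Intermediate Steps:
√(44369 + 3263) = √47632 = 4*√2977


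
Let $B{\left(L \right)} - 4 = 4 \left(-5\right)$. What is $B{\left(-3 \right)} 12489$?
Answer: $-199824$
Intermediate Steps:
$B{\left(L \right)} = -16$ ($B{\left(L \right)} = 4 + 4 \left(-5\right) = 4 - 20 = -16$)
$B{\left(-3 \right)} 12489 = \left(-16\right) 12489 = -199824$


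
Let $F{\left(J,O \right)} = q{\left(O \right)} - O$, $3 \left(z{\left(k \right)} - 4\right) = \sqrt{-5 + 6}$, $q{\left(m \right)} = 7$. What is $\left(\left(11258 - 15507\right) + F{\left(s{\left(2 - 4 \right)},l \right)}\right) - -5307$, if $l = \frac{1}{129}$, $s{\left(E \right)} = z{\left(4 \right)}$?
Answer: $\frac{137384}{129} \approx 1065.0$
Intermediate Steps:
$z{\left(k \right)} = \frac{13}{3}$ ($z{\left(k \right)} = 4 + \frac{\sqrt{-5 + 6}}{3} = 4 + \frac{\sqrt{1}}{3} = 4 + \frac{1}{3} \cdot 1 = 4 + \frac{1}{3} = \frac{13}{3}$)
$s{\left(E \right)} = \frac{13}{3}$
$l = \frac{1}{129} \approx 0.0077519$
$F{\left(J,O \right)} = 7 - O$
$\left(\left(11258 - 15507\right) + F{\left(s{\left(2 - 4 \right)},l \right)}\right) - -5307 = \left(\left(11258 - 15507\right) + \left(7 - \frac{1}{129}\right)\right) - -5307 = \left(-4249 + \left(7 - \frac{1}{129}\right)\right) + 5307 = \left(-4249 + \frac{902}{129}\right) + 5307 = - \frac{547219}{129} + 5307 = \frac{137384}{129}$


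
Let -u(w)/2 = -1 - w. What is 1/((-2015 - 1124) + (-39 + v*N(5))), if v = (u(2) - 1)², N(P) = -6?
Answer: -1/3328 ≈ -0.00030048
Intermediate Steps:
u(w) = 2 + 2*w (u(w) = -2*(-1 - w) = 2 + 2*w)
v = 25 (v = ((2 + 2*2) - 1)² = ((2 + 4) - 1)² = (6 - 1)² = 5² = 25)
1/((-2015 - 1124) + (-39 + v*N(5))) = 1/((-2015 - 1124) + (-39 + 25*(-6))) = 1/(-3139 + (-39 - 150)) = 1/(-3139 - 189) = 1/(-3328) = -1/3328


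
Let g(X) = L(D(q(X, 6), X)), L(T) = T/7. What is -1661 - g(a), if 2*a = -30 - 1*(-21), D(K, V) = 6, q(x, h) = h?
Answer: -11633/7 ≈ -1661.9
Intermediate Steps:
L(T) = T/7 (L(T) = T*(1/7) = T/7)
a = -9/2 (a = (-30 - 1*(-21))/2 = (-30 + 21)/2 = (1/2)*(-9) = -9/2 ≈ -4.5000)
g(X) = 6/7 (g(X) = (1/7)*6 = 6/7)
-1661 - g(a) = -1661 - 1*6/7 = -1661 - 6/7 = -11633/7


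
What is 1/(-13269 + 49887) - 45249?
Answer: -1656927881/36618 ≈ -45249.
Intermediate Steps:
1/(-13269 + 49887) - 45249 = 1/36618 - 45249 = -1656927881/36618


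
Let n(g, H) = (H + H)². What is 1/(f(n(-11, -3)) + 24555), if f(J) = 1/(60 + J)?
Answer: 96/2357281 ≈ 4.0725e-5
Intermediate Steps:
n(g, H) = 4*H² (n(g, H) = (2*H)² = 4*H²)
1/(f(n(-11, -3)) + 24555) = 1/(1/(60 + 4*(-3)²) + 24555) = 1/(1/(60 + 4*9) + 24555) = 1/(1/(60 + 36) + 24555) = 1/(1/96 + 24555) = 1/(2357281/96) = 96/2357281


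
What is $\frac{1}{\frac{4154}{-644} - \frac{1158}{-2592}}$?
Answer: $- \frac{69552}{417559} \approx -0.16657$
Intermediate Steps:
$\frac{1}{\frac{4154}{-644} - \frac{1158}{-2592}} = \frac{1}{4154 \left(- \frac{1}{644}\right) - - \frac{193}{432}} = \frac{1}{- \frac{2077}{322} + \frac{193}{432}} = \frac{1}{- \frac{417559}{69552}} = - \frac{69552}{417559}$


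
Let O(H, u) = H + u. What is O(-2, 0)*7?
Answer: -14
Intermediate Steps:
O(-2, 0)*7 = (-2 + 0)*7 = -2*7 = -14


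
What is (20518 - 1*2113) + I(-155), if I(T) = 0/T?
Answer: 18405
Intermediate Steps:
I(T) = 0
(20518 - 1*2113) + I(-155) = (20518 - 1*2113) + 0 = (20518 - 2113) + 0 = 18405 + 0 = 18405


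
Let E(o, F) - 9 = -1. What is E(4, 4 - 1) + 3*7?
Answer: 29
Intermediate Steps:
E(o, F) = 8 (E(o, F) = 9 - 1 = 8)
E(4, 4 - 1) + 3*7 = 8 + 3*7 = 8 + 21 = 29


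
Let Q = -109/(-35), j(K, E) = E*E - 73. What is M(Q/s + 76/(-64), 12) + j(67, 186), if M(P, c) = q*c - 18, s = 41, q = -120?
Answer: 33065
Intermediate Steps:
j(K, E) = -73 + E**2 (j(K, E) = E**2 - 73 = -73 + E**2)
Q = 109/35 (Q = -109*(-1/35) = 109/35 ≈ 3.1143)
M(P, c) = -18 - 120*c (M(P, c) = -120*c - 18 = -18 - 120*c)
M(Q/s + 76/(-64), 12) + j(67, 186) = (-18 - 120*12) + (-73 + 186**2) = (-18 - 1440) + (-73 + 34596) = -1458 + 34523 = 33065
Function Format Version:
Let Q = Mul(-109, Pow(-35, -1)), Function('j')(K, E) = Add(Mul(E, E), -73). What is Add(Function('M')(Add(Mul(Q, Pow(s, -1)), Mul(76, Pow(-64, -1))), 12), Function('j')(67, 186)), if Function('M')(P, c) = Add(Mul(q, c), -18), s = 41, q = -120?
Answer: 33065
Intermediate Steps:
Function('j')(K, E) = Add(-73, Pow(E, 2)) (Function('j')(K, E) = Add(Pow(E, 2), -73) = Add(-73, Pow(E, 2)))
Q = Rational(109, 35) (Q = Mul(-109, Rational(-1, 35)) = Rational(109, 35) ≈ 3.1143)
Function('M')(P, c) = Add(-18, Mul(-120, c)) (Function('M')(P, c) = Add(Mul(-120, c), -18) = Add(-18, Mul(-120, c)))
Add(Function('M')(Add(Mul(Q, Pow(s, -1)), Mul(76, Pow(-64, -1))), 12), Function('j')(67, 186)) = Add(Add(-18, Mul(-120, 12)), Add(-73, Pow(186, 2))) = Add(Add(-18, -1440), Add(-73, 34596)) = Add(-1458, 34523) = 33065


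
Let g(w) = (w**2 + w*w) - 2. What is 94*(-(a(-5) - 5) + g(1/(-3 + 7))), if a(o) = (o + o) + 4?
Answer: 3431/4 ≈ 857.75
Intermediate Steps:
a(o) = 4 + 2*o (a(o) = 2*o + 4 = 4 + 2*o)
g(w) = -2 + 2*w**2 (g(w) = (w**2 + w**2) - 2 = 2*w**2 - 2 = -2 + 2*w**2)
94*(-(a(-5) - 5) + g(1/(-3 + 7))) = 94*(-((4 + 2*(-5)) - 5) + (-2 + 2*(1/(-3 + 7))**2)) = 94*(-((4 - 10) - 5) + (-2 + 2*(1/4)**2)) = 94*(-(-6 - 5) + (-2 + 2*(1/4)**2)) = 94*(-1*(-11) + (-2 + 2*(1/16))) = 94*(11 + (-2 + 1/8)) = 94*(11 - 15/8) = 94*(73/8) = 3431/4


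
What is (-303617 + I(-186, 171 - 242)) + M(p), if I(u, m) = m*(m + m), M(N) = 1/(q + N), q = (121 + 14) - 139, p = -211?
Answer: -63110026/215 ≈ -2.9354e+5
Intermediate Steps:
q = -4 (q = 135 - 139 = -4)
M(N) = 1/(-4 + N)
I(u, m) = 2*m**2 (I(u, m) = m*(2*m) = 2*m**2)
(-303617 + I(-186, 171 - 242)) + M(p) = (-303617 + 2*(171 - 242)**2) + 1/(-4 - 211) = (-303617 + 2*(-71)**2) + 1/(-215) = (-303617 + 2*5041) - 1/215 = (-303617 + 10082) - 1/215 = -293535 - 1/215 = -63110026/215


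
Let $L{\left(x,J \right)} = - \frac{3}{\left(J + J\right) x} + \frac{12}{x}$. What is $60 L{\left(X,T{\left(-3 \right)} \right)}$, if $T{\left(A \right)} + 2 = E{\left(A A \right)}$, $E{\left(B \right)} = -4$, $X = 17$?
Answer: $\frac{735}{17} \approx 43.235$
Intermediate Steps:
$T{\left(A \right)} = -6$ ($T{\left(A \right)} = -2 - 4 = -6$)
$L{\left(x,J \right)} = \frac{12}{x} - \frac{3}{2 J x}$ ($L{\left(x,J \right)} = - \frac{3}{2 J x} + \frac{12}{x} = \frac{12}{x} - \frac{3}{2 J x}$)
$60 L{\left(X,T{\left(-3 \right)} \right)} = 60 \frac{3 \left(-1 + 8 \left(-6\right)\right)}{2 \left(-6\right) 17} = 60 \cdot \frac{3}{2} \left(- \frac{1}{6}\right) \frac{1}{17} \left(-1 - 48\right) = 60 \cdot \frac{3}{2} \left(- \frac{1}{6}\right) \frac{1}{17} \left(-49\right) = 60 \cdot \frac{49}{68} = \frac{735}{17}$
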